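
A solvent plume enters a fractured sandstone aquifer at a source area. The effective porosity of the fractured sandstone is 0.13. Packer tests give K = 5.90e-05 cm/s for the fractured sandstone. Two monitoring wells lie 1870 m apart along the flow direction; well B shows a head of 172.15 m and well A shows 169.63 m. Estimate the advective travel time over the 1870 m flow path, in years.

Convert K: 5.90e-05 cm/s × 864 = 0.05098 m/day.
Hydraulic gradient i = (172.15 − 169.63) / 1870 = 2.52 / 1870 = 0.001348.
Darcy flux q = K · i = 0.05098 × 0.001348 = 6.869e-05 m/day.
Seepage velocity v = q / n_e = 6.869e-05 / 0.13 = 0.0005284 m/day.
Travel time t = L / v = 1870 / 0.0005284 = 3.539e+06 days = 9689 years.

9690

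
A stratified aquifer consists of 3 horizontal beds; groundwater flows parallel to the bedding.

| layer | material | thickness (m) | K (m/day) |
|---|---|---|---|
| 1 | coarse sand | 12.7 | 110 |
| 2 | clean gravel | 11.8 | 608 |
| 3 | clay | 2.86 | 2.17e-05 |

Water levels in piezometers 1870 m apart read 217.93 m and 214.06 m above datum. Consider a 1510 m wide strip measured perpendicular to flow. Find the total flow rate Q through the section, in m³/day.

26800

Flow is parallel to layering, so each bed carries its own Darcy discharge and the transmissivities add.
Σ(K_i·b_i) = 110×12.7 + 608×11.8 + 2.17e-05×2.86 = 8571 m²/day.
Hydraulic gradient i = (217.93 − 214.06) / 1870 = 3.87 / 1870 = 0.002070.
Q = Σ(K_i·b_i) · W · i = 8571 × 1510 × 0.002070 = 26785 m³/day.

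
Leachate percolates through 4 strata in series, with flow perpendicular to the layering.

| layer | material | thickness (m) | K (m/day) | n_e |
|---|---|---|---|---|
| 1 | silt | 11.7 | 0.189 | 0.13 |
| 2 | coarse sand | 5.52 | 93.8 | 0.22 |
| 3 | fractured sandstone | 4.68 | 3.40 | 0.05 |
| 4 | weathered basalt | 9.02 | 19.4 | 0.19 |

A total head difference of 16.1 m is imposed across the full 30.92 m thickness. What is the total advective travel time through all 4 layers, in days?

18.6

With flow normal to the layers, continuity requires the same specific discharge q through every layer.
Σ(b_i/K_i) = 11.7/0.189 + 5.52/93.8 + 4.68/3.40 + 9.02/19.4 = 63.81 d.
q = Δh / Σ(b_i/K_i) = 16.1 / 63.81 = 0.2523 m/day.
In each layer the seepage velocity is v_i = q/n_i, so the layer transit time is t_i = b_i·n_i / q:
  layer 1 (silt): t_1 = 11.7 × 0.13 / 0.2523 = 6.028 d
  layer 2 (coarse sand): t_2 = 5.52 × 0.22 / 0.2523 = 4.813 d
  layer 3 (fractured sandstone): t_3 = 4.68 × 0.05 / 0.2523 = 0.9274 d
  layer 4 (weathered basalt): t_4 = 9.02 × 0.19 / 0.2523 = 6.792 d
Total t = Σ t_i = 18.56 days.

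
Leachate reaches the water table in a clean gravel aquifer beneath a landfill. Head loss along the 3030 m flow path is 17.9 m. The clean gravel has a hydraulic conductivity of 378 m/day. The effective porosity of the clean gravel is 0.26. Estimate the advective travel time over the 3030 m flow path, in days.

353

Hydraulic gradient i = Δh / L = 17.9 / 3030 = 0.005908.
Darcy flux q = K · i = 378.0 × 0.005908 = 2.233 m/day.
Seepage velocity v = q / n_e = 2.233 / 0.26 = 8.589 m/day.
Travel time t = L / v = 3030 / 8.589 = 352.8 days.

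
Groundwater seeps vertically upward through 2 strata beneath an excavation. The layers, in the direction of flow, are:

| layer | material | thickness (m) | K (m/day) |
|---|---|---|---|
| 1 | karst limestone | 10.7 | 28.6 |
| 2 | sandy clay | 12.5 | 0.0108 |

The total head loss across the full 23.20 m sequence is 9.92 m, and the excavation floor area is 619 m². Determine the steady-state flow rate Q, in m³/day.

Flow is perpendicular to layering, so the layers act in series and the equivalent K is the thickness-weighted harmonic mean.
Total thickness L = 10.7 + 12.5 = 23.20 m.
Σ(b_i/K_i) = 10.7/28.6 + 12.5/0.0108 = 1158 d.
K_eq = L / Σ(b_i/K_i) = 23.20 / 1158 = 0.02004 m/day.
Q = K_eq · A · (Δh/L) = 0.02004 × 619 × (9.92/23.20) = 5.304 m³/day.

5.30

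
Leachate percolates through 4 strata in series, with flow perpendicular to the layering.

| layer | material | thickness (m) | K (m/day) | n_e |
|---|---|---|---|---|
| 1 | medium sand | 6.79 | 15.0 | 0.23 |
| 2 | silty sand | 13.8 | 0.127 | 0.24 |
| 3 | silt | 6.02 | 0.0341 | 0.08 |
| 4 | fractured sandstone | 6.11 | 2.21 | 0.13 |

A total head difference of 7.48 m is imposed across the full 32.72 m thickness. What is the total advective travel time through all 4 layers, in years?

With flow normal to the layers, continuity requires the same specific discharge q through every layer.
Σ(b_i/K_i) = 6.79/15.0 + 13.8/0.127 + 6.02/0.0341 + 6.11/2.21 = 288.4 d.
q = Δh / Σ(b_i/K_i) = 7.48 / 288.4 = 0.02593 m/day.
In each layer the seepage velocity is v_i = q/n_i, so the layer transit time is t_i = b_i·n_i / q:
  layer 1 (medium sand): t_1 = 6.79 × 0.23 / 0.02593 = 60.22 d
  layer 2 (silty sand): t_2 = 13.8 × 0.24 / 0.02593 = 127.7 d
  layer 3 (silt): t_3 = 6.02 × 0.08 / 0.02593 = 18.57 d
  layer 4 (fractured sandstone): t_4 = 6.11 × 0.13 / 0.02593 = 30.63 d
Total t = Σ t_i = 237.1 days = 0.6492 years.

0.649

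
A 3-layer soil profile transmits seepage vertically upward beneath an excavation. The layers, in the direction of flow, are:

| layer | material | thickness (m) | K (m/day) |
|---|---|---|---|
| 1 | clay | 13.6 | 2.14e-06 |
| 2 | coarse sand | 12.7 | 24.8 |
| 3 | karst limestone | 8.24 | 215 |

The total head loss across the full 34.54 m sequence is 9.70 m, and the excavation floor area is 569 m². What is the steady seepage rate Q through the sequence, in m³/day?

Flow is perpendicular to layering, so the layers act in series and the equivalent K is the thickness-weighted harmonic mean.
Total thickness L = 13.6 + 12.7 + 8.24 = 34.54 m.
Σ(b_i/K_i) = 13.6/2.14e-06 + 12.7/24.8 + 8.24/215 = 6.355e+06 d.
K_eq = L / Σ(b_i/K_i) = 34.54 / 6.355e+06 = 5.435e-06 m/day.
Q = K_eq · A · (Δh/L) = 5.435e-06 × 569 × (9.70/34.54) = 0.0008685 m³/day.

0.000868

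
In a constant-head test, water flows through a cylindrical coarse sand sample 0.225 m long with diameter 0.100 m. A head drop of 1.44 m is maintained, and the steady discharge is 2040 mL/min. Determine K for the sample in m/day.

Cross-sectional area A = π·(d/2)² = π × (0.100/2)² = 0.007854 m².
Convert discharge: 2040 mL/min = 3.400e-05 m³/s.
Darcy's law rearranged: K = Q·L / (A·Δh) = 3.400e-05 × 0.225 / (0.007854 × 1.44) = 0.0006764 m/s = 58.44 m/day.

58.4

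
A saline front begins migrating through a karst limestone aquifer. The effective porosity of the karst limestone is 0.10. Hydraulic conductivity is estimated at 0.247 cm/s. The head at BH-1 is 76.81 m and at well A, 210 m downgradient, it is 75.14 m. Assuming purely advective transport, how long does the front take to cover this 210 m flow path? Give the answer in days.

Convert K: 0.247 cm/s × 864 = 213.4 m/day.
Hydraulic gradient i = (76.81 − 75.14) / 210 = 1.67 / 210 = 0.007952.
Darcy flux q = K · i = 213.4 × 0.007952 = 1.697 m/day.
Seepage velocity v = q / n_e = 1.697 / 0.10 = 16.97 m/day.
Travel time t = L / v = 210 / 16.97 = 12.37 days.

12.4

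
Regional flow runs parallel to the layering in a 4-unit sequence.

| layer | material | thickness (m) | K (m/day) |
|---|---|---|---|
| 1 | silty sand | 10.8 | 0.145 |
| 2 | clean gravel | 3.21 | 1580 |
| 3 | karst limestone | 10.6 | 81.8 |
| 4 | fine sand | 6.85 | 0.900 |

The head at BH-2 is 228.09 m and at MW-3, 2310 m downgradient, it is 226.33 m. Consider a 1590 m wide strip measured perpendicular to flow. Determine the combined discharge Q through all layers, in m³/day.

Flow is parallel to layering, so each bed carries its own Darcy discharge and the transmissivities add.
Σ(K_i·b_i) = 0.145×10.8 + 1580×3.21 + 81.8×10.6 + 0.900×6.85 = 5947 m²/day.
Hydraulic gradient i = (228.09 − 226.33) / 2310 = 1.76 / 2310 = 0.0007619.
Q = Σ(K_i·b_i) · W · i = 5947 × 1590 × 0.0007619 = 7204 m³/day.

7200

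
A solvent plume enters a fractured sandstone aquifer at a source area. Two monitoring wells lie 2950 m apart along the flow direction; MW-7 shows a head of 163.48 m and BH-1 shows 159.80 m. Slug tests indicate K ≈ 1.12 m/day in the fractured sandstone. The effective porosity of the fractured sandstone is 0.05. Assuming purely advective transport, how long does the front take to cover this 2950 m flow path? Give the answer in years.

Hydraulic gradient i = (163.48 − 159.80) / 2950 = 3.68 / 2950 = 0.001247.
Darcy flux q = K · i = 1.120 × 0.001247 = 0.001397 m/day.
Seepage velocity v = q / n_e = 0.001397 / 0.05 = 0.02794 m/day.
Travel time t = L / v = 2950 / 0.02794 = 1.056e+05 days = 289.0 years.

289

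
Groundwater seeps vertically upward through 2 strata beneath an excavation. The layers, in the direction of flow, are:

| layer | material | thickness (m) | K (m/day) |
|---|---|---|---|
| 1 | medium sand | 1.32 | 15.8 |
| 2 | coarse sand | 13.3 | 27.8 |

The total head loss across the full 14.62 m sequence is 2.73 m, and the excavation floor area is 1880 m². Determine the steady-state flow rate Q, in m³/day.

9130

Flow is perpendicular to layering, so the layers act in series and the equivalent K is the thickness-weighted harmonic mean.
Total thickness L = 1.32 + 13.3 = 14.62 m.
Σ(b_i/K_i) = 1.32/15.8 + 13.3/27.8 = 0.5620 d.
K_eq = L / Σ(b_i/K_i) = 14.62 / 0.5620 = 26.02 m/day.
Q = K_eq · A · (Δh/L) = 26.02 × 1880 × (2.73/14.62) = 9133 m³/day.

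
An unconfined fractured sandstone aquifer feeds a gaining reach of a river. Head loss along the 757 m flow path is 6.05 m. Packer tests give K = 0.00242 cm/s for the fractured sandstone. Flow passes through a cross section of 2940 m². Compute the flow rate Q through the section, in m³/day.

49.1

Convert K: 0.00242 cm/s × 864 = 2.091 m/day.
Hydraulic gradient i = Δh / L = 6.05 / 757 = 0.007992.
Darcy's law: Q = K · A · i = 2.091 × 2940 × 0.007992 = 49.13 m³/day.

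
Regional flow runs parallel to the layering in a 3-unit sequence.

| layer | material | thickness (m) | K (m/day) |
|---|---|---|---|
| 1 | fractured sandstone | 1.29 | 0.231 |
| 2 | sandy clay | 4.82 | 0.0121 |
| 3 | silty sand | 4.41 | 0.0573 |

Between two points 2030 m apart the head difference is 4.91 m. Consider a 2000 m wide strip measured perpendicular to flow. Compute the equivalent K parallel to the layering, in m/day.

Flow is parallel to layering, so each bed carries its own Darcy discharge and the transmissivities add.
Σ(K_i·b_i) = 0.231×1.29 + 0.0121×4.82 + 0.0573×4.41 = 0.6090 m²/day.
Total thickness b = 10.52 m, so K_eq = Σ(K_i·b_i)/b = 0.05789 m/day.

0.0579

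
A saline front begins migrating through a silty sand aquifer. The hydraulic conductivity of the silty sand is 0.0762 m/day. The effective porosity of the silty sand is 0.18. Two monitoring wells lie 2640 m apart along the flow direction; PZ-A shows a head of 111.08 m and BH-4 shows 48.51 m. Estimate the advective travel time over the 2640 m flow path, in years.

Hydraulic gradient i = (111.08 − 48.51) / 2640 = 62.57 / 2640 = 0.02370.
Darcy flux q = K · i = 0.07620 × 0.02370 = 0.001806 m/day.
Seepage velocity v = q / n_e = 0.001806 / 0.18 = 0.01003 m/day.
Travel time t = L / v = 2640 / 0.01003 = 2.631e+05 days = 720.4 years.

720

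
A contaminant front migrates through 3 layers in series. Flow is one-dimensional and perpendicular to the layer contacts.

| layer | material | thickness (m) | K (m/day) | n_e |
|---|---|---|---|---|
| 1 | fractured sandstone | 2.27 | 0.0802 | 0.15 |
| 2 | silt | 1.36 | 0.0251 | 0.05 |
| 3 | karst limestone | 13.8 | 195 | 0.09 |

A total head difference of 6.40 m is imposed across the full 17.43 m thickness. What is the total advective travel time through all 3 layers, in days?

21.3

With flow normal to the layers, continuity requires the same specific discharge q through every layer.
Σ(b_i/K_i) = 2.27/0.0802 + 1.36/0.0251 + 13.8/195 = 82.56 d.
q = Δh / Σ(b_i/K_i) = 6.40 / 82.56 = 0.07752 m/day.
In each layer the seepage velocity is v_i = q/n_i, so the layer transit time is t_i = b_i·n_i / q:
  layer 1 (fractured sandstone): t_1 = 2.27 × 0.15 / 0.07752 = 4.392 d
  layer 2 (silt): t_2 = 1.36 × 0.05 / 0.07752 = 0.8772 d
  layer 3 (karst limestone): t_3 = 13.8 × 0.09 / 0.07752 = 16.02 d
Total t = Σ t_i = 21.29 days.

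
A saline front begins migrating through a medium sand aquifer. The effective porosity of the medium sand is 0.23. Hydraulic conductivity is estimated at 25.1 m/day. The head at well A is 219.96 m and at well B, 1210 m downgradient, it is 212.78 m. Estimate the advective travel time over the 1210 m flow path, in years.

Hydraulic gradient i = (219.96 − 212.78) / 1210 = 7.18 / 1210 = 0.005934.
Darcy flux q = K · i = 25.10 × 0.005934 = 0.1489 m/day.
Seepage velocity v = q / n_e = 0.1489 / 0.23 = 0.6476 m/day.
Travel time t = L / v = 1210 / 0.6476 = 1869 days = 5.116 years.

5.12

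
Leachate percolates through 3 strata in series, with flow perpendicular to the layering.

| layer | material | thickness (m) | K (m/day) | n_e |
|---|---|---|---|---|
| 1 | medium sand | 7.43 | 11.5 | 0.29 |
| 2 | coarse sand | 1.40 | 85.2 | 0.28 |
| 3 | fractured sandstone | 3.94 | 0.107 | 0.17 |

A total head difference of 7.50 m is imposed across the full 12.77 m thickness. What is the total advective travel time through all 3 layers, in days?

With flow normal to the layers, continuity requires the same specific discharge q through every layer.
Σ(b_i/K_i) = 7.43/11.5 + 1.40/85.2 + 3.94/0.107 = 37.48 d.
q = Δh / Σ(b_i/K_i) = 7.50 / 37.48 = 0.2001 m/day.
In each layer the seepage velocity is v_i = q/n_i, so the layer transit time is t_i = b_i·n_i / q:
  layer 1 (medium sand): t_1 = 7.43 × 0.29 / 0.2001 = 10.77 d
  layer 2 (coarse sand): t_2 = 1.40 × 0.28 / 0.2001 = 1.959 d
  layer 3 (fractured sandstone): t_3 = 3.94 × 0.17 / 0.2001 = 3.348 d
Total t = Σ t_i = 16.08 days.

16.1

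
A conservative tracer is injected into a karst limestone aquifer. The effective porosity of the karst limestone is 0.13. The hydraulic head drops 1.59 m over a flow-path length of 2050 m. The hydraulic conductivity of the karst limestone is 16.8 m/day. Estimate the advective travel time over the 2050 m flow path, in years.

Hydraulic gradient i = Δh / L = 1.59 / 2050 = 0.0007756.
Darcy flux q = K · i = 16.80 × 0.0007756 = 0.01303 m/day.
Seepage velocity v = q / n_e = 0.01303 / 0.13 = 0.1002 m/day.
Travel time t = L / v = 2050 / 0.1002 = 20452 days = 56.00 years.

56.0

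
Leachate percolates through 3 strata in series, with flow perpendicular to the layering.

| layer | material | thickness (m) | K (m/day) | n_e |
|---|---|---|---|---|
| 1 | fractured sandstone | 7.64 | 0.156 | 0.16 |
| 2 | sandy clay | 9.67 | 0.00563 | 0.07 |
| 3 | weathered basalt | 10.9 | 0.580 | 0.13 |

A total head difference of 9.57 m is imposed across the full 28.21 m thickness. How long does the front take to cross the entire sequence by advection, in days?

With flow normal to the layers, continuity requires the same specific discharge q through every layer.
Σ(b_i/K_i) = 7.64/0.156 + 9.67/0.00563 + 10.9/0.580 = 1785 d.
q = Δh / Σ(b_i/K_i) = 9.57 / 1785 = 0.005360 m/day.
In each layer the seepage velocity is v_i = q/n_i, so the layer transit time is t_i = b_i·n_i / q:
  layer 1 (fractured sandstone): t_1 = 7.64 × 0.16 / 0.005360 = 228.0 d
  layer 2 (sandy clay): t_2 = 9.67 × 0.07 / 0.005360 = 126.3 d
  layer 3 (weathered basalt): t_3 = 10.9 × 0.13 / 0.005360 = 264.4 d
Total t = Σ t_i = 618.7 days.

619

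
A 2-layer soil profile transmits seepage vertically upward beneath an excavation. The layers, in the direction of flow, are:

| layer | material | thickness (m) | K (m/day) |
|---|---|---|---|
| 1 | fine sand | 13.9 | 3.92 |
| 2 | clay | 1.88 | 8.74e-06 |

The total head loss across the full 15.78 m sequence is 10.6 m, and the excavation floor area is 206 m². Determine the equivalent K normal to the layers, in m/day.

Flow is perpendicular to layering, so the layers act in series and the equivalent K is the thickness-weighted harmonic mean.
Total thickness L = 13.9 + 1.88 = 15.78 m.
Σ(b_i/K_i) = 13.9/3.92 + 1.88/8.74e-06 = 2.151e+05 d.
K_eq = L / Σ(b_i/K_i) = 15.78 / 2.151e+05 = 7.336e-05 m/day.

7.34e-05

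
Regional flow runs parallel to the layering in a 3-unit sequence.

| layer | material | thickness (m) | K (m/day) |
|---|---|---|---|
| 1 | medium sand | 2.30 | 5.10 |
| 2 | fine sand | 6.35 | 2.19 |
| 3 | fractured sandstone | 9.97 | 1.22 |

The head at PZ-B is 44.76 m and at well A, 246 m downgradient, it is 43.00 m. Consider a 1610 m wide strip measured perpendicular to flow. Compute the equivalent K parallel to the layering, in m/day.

2.03

Flow is parallel to layering, so each bed carries its own Darcy discharge and the transmissivities add.
Σ(K_i·b_i) = 5.10×2.30 + 2.19×6.35 + 1.22×9.97 = 37.80 m²/day.
Total thickness b = 18.62 m, so K_eq = Σ(K_i·b_i)/b = 2.030 m/day.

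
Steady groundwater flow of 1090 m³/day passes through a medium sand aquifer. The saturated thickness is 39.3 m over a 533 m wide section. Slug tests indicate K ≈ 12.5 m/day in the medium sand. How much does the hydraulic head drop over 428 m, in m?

Cross-sectional area A = 533 × 39.3 = 20947 m².
From Q = K·A·i, i = Q / (K·A) = 1090 / (12.50 × 20947) = 0.004163.
Head loss Δh = i · L = 0.004163 × 428 = 1.782 m.

1.78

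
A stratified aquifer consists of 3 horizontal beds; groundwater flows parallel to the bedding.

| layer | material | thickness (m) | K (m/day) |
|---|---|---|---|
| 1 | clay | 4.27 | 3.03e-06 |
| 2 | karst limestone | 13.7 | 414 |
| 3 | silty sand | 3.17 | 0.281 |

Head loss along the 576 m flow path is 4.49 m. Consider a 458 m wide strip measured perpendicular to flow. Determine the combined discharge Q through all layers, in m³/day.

20300

Flow is parallel to layering, so each bed carries its own Darcy discharge and the transmissivities add.
Σ(K_i·b_i) = 3.03e-06×4.27 + 414×13.7 + 0.281×3.17 = 5673 m²/day.
Hydraulic gradient i = Δh / L = 4.49 / 576 = 0.007795.
Q = Σ(K_i·b_i) · W · i = 5673 × 458 × 0.007795 = 20252 m³/day.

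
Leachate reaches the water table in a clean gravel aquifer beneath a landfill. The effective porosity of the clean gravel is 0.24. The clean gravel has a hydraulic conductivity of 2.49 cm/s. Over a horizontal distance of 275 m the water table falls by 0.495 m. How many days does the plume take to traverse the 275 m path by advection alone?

Convert K: 2.49 cm/s × 864 = 2151 m/day.
Hydraulic gradient i = Δh / L = 0.495 / 275 = 0.001800.
Darcy flux q = K · i = 2151 × 0.001800 = 3.872 m/day.
Seepage velocity v = q / n_e = 3.872 / 0.24 = 16.14 m/day.
Travel time t = L / v = 275 / 16.14 = 17.04 days.

17.0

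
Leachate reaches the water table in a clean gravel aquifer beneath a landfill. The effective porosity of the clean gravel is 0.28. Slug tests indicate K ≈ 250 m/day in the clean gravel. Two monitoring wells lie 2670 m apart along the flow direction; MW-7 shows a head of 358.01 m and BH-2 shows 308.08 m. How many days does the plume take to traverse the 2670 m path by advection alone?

160

Hydraulic gradient i = (358.01 − 308.08) / 2670 = 49.93 / 2670 = 0.01870.
Darcy flux q = K · i = 250.0 × 0.01870 = 4.675 m/day.
Seepage velocity v = q / n_e = 4.675 / 0.28 = 16.70 m/day.
Travel time t = L / v = 2670 / 16.70 = 159.9 days.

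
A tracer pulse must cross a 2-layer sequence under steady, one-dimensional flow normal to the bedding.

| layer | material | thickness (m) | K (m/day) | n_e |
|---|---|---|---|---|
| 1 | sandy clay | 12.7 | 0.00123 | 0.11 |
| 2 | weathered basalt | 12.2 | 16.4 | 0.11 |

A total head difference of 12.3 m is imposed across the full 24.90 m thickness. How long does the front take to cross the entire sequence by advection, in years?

With flow normal to the layers, continuity requires the same specific discharge q through every layer.
Σ(b_i/K_i) = 12.7/0.00123 + 12.2/16.4 = 10326 d.
q = Δh / Σ(b_i/K_i) = 12.3 / 10326 = 0.001191 m/day.
In each layer the seepage velocity is v_i = q/n_i, so the layer transit time is t_i = b_i·n_i / q:
  layer 1 (sandy clay): t_1 = 12.7 × 0.11 / 0.001191 = 1173 d
  layer 2 (weathered basalt): t_2 = 12.2 × 0.11 / 0.001191 = 1127 d
Total t = Σ t_i = 2299 days = 6.295 years.

6.30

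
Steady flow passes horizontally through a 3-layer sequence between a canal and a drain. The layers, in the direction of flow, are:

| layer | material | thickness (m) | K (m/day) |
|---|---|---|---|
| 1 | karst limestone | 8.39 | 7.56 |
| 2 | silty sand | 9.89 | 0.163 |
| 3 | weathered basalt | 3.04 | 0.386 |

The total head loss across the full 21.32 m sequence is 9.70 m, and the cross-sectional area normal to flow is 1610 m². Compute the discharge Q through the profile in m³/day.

224

Flow is perpendicular to layering, so the layers act in series and the equivalent K is the thickness-weighted harmonic mean.
Total thickness L = 8.39 + 9.89 + 3.04 = 21.32 m.
Σ(b_i/K_i) = 8.39/7.56 + 9.89/0.163 + 3.04/0.386 = 69.66 d.
K_eq = L / Σ(b_i/K_i) = 21.32 / 69.66 = 0.3061 m/day.
Q = K_eq · A · (Δh/L) = 0.3061 × 1610 × (9.70/21.32) = 224.2 m³/day.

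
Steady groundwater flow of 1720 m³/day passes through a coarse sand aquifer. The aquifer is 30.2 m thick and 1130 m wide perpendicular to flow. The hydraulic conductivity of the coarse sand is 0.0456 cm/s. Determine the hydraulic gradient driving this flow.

Convert K: 0.0456 cm/s × 864 = 39.40 m/day.
Cross-sectional area A = 1130 × 30.2 = 34126 m².
From Q = K·A·i, i = Q / (K·A) = 1720 / (39.40 × 34126) = 0.001279.

0.00128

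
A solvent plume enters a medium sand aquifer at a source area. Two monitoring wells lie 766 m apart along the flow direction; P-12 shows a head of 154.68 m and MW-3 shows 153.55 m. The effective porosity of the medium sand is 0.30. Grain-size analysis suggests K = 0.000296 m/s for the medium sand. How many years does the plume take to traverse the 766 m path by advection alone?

Convert K: 0.000296 m/s × 86400 = 25.57 m/day.
Hydraulic gradient i = (154.68 − 153.55) / 766 = 1.13 / 766 = 0.001475.
Darcy flux q = K · i = 25.57 × 0.001475 = 0.03773 m/day.
Seepage velocity v = q / n_e = 0.03773 / 0.30 = 0.1258 m/day.
Travel time t = L / v = 766 / 0.1258 = 6091 days = 16.68 years.

16.7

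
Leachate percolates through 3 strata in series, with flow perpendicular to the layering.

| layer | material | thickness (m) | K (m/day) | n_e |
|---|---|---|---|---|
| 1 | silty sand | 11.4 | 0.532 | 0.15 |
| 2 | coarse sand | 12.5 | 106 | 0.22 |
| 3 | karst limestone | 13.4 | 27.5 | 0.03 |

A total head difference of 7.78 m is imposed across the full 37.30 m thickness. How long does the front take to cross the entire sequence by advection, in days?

13.8

With flow normal to the layers, continuity requires the same specific discharge q through every layer.
Σ(b_i/K_i) = 11.4/0.532 + 12.5/106 + 13.4/27.5 = 22.03 d.
q = Δh / Σ(b_i/K_i) = 7.78 / 22.03 = 0.3531 m/day.
In each layer the seepage velocity is v_i = q/n_i, so the layer transit time is t_i = b_i·n_i / q:
  layer 1 (silty sand): t_1 = 11.4 × 0.15 / 0.3531 = 4.843 d
  layer 2 (coarse sand): t_2 = 12.5 × 0.22 / 0.3531 = 7.788 d
  layer 3 (karst limestone): t_3 = 13.4 × 0.03 / 0.3531 = 1.139 d
Total t = Σ t_i = 13.77 days.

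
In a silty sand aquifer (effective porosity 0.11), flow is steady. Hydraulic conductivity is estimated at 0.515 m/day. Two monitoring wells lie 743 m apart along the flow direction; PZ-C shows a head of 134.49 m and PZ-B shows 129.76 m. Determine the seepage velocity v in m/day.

Hydraulic gradient i = (134.49 − 129.76) / 743 = 4.73 / 743 = 0.006366.
Darcy flux q = K · i = 0.5150 × 0.006366 = 0.003279 m/day.
Seepage velocity v = q / n_e = 0.003279 / 0.11 = 0.02980 m/day.

0.0298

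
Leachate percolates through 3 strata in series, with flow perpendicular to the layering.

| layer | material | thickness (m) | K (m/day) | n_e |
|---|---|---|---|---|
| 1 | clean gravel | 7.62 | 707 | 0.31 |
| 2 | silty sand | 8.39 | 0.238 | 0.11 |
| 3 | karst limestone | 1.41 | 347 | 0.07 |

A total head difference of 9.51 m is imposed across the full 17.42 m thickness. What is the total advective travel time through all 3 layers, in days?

12.5

With flow normal to the layers, continuity requires the same specific discharge q through every layer.
Σ(b_i/K_i) = 7.62/707 + 8.39/0.238 + 1.41/347 = 35.27 d.
q = Δh / Σ(b_i/K_i) = 9.51 / 35.27 = 0.2697 m/day.
In each layer the seepage velocity is v_i = q/n_i, so the layer transit time is t_i = b_i·n_i / q:
  layer 1 (clean gravel): t_1 = 7.62 × 0.31 / 0.2697 = 8.760 d
  layer 2 (silty sand): t_2 = 8.39 × 0.11 / 0.2697 = 3.422 d
  layer 3 (karst limestone): t_3 = 1.41 × 0.07 / 0.2697 = 0.3660 d
Total t = Σ t_i = 12.55 days.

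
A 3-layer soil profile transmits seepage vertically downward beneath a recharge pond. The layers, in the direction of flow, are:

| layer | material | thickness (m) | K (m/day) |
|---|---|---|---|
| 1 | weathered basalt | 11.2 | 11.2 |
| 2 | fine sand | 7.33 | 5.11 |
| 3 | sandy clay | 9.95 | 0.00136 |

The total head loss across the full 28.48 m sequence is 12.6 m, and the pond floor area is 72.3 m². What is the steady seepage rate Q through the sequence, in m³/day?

0.124

Flow is perpendicular to layering, so the layers act in series and the equivalent K is the thickness-weighted harmonic mean.
Total thickness L = 11.2 + 7.33 + 9.95 = 28.48 m.
Σ(b_i/K_i) = 11.2/11.2 + 7.33/5.11 + 9.95/0.00136 = 7319 d.
K_eq = L / Σ(b_i/K_i) = 28.48 / 7319 = 0.003891 m/day.
Q = K_eq · A · (Δh/L) = 0.003891 × 72.3 × (12.6/28.48) = 0.1245 m³/day.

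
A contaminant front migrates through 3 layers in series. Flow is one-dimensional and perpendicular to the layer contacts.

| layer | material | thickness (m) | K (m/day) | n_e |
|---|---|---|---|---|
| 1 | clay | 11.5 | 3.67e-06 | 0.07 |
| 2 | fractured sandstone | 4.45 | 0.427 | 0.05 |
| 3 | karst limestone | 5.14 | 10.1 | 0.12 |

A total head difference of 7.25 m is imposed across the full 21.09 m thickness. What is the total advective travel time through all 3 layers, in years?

1950

With flow normal to the layers, continuity requires the same specific discharge q through every layer.
Σ(b_i/K_i) = 11.5/3.67e-06 + 4.45/0.427 + 5.14/10.1 = 3.134e+06 d.
q = Δh / Σ(b_i/K_i) = 7.25 / 3.134e+06 = 2.314e-06 m/day.
In each layer the seepage velocity is v_i = q/n_i, so the layer transit time is t_i = b_i·n_i / q:
  layer 1 (clay): t_1 = 11.5 × 0.07 / 2.314e-06 = 3.479e+05 d
  layer 2 (fractured sandstone): t_2 = 4.45 × 0.05 / 2.314e-06 = 96167 d
  layer 3 (karst limestone): t_3 = 5.14 × 0.12 / 2.314e-06 = 2.666e+05 d
Total t = Σ t_i = 7.107e+05 days = 1946 years.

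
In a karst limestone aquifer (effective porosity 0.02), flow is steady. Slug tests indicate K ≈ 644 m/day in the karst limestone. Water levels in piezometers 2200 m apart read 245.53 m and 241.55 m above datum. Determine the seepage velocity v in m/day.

Hydraulic gradient i = (245.53 − 241.55) / 2200 = 3.98 / 2200 = 0.001809.
Darcy flux q = K · i = 644.0 × 0.001809 = 1.165 m/day.
Seepage velocity v = q / n_e = 1.165 / 0.02 = 58.25 m/day.

58.3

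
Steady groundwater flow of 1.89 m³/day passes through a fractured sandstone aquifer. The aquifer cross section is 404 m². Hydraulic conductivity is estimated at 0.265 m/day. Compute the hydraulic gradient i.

0.0177

From Q = K·A·i, i = Q / (K·A) = 1.89 / (0.2650 × 404.0) = 0.01765.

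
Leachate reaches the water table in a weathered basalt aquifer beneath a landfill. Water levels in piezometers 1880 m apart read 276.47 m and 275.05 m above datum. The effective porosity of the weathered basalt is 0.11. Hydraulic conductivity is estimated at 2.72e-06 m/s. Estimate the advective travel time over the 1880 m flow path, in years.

3190

Convert K: 2.72e-06 m/s × 86400 = 0.2350 m/day.
Hydraulic gradient i = (276.47 − 275.05) / 1880 = 1.42 / 1880 = 0.0007553.
Darcy flux q = K · i = 0.2350 × 0.0007553 = 0.0001775 m/day.
Seepage velocity v = q / n_e = 0.0001775 / 0.11 = 0.001614 m/day.
Travel time t = L / v = 1880 / 0.001614 = 1.165e+06 days = 3190 years.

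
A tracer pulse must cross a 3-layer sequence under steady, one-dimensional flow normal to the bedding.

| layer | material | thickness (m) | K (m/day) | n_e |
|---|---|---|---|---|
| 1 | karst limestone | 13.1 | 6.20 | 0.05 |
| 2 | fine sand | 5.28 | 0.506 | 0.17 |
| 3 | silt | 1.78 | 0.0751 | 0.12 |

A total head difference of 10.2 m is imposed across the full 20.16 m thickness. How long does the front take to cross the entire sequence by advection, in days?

With flow normal to the layers, continuity requires the same specific discharge q through every layer.
Σ(b_i/K_i) = 13.1/6.20 + 5.28/0.506 + 1.78/0.0751 = 36.25 d.
q = Δh / Σ(b_i/K_i) = 10.2 / 36.25 = 0.2814 m/day.
In each layer the seepage velocity is v_i = q/n_i, so the layer transit time is t_i = b_i·n_i / q:
  layer 1 (karst limestone): t_1 = 13.1 × 0.05 / 0.2814 = 2.328 d
  layer 2 (fine sand): t_2 = 5.28 × 0.17 / 0.2814 = 3.190 d
  layer 3 (silt): t_3 = 1.78 × 0.12 / 0.2814 = 0.7591 d
Total t = Σ t_i = 6.277 days.

6.28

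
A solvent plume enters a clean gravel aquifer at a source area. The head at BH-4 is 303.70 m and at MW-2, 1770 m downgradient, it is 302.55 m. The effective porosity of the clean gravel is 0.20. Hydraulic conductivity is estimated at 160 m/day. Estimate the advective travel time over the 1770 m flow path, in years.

9.32

Hydraulic gradient i = (303.70 − 302.55) / 1770 = 1.15 / 1770 = 0.0006497.
Darcy flux q = K · i = 160.0 × 0.0006497 = 0.1040 m/day.
Seepage velocity v = q / n_e = 0.1040 / 0.20 = 0.5198 m/day.
Travel time t = L / v = 1770 / 0.5198 = 3405 days = 9.323 years.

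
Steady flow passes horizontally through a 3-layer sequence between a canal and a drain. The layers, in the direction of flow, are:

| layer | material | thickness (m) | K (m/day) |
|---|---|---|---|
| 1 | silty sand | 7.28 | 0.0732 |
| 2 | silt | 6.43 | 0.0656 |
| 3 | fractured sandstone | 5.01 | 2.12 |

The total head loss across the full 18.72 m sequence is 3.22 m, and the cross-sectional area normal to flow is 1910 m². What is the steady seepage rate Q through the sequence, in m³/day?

30.8

Flow is perpendicular to layering, so the layers act in series and the equivalent K is the thickness-weighted harmonic mean.
Total thickness L = 7.28 + 6.43 + 5.01 = 18.72 m.
Σ(b_i/K_i) = 7.28/0.0732 + 6.43/0.0656 + 5.01/2.12 = 199.8 d.
K_eq = L / Σ(b_i/K_i) = 18.72 / 199.8 = 0.09368 m/day.
Q = K_eq · A · (Δh/L) = 0.09368 × 1910 × (3.22/18.72) = 30.78 m³/day.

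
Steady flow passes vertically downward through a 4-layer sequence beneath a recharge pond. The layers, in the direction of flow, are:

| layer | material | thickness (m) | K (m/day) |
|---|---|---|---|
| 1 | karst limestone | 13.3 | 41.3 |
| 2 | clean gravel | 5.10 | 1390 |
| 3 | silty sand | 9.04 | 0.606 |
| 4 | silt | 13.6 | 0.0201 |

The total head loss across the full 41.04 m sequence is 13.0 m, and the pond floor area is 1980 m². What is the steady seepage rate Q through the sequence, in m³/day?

Flow is perpendicular to layering, so the layers act in series and the equivalent K is the thickness-weighted harmonic mean.
Total thickness L = 13.3 + 5.10 + 9.04 + 13.6 = 41.04 m.
Σ(b_i/K_i) = 13.3/41.3 + 5.10/1390 + 9.04/0.606 + 13.6/0.0201 = 691.9 d.
K_eq = L / Σ(b_i/K_i) = 41.04 / 691.9 = 0.05932 m/day.
Q = K_eq · A · (Δh/L) = 0.05932 × 1980 × (13.0/41.04) = 37.20 m³/day.

37.2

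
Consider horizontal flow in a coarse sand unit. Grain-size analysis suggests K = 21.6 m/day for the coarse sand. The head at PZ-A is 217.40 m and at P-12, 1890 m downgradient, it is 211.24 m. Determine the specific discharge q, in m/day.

0.0704

Hydraulic gradient i = (217.40 − 211.24) / 1890 = 6.16 / 1890 = 0.003259.
Specific discharge q = K · i = 21.60 × 0.003259 = 0.07040 m/day.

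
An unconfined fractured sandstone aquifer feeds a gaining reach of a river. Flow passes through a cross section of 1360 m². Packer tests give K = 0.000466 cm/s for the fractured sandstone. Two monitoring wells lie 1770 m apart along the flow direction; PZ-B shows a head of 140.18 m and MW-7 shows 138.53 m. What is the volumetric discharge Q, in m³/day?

Convert K: 0.000466 cm/s × 864 = 0.4026 m/day.
Hydraulic gradient i = (140.18 − 138.53) / 1770 = 1.65 / 1770 = 0.0009322.
Darcy's law: Q = K · A · i = 0.4026 × 1360 × 0.0009322 = 0.5104 m³/day.

0.510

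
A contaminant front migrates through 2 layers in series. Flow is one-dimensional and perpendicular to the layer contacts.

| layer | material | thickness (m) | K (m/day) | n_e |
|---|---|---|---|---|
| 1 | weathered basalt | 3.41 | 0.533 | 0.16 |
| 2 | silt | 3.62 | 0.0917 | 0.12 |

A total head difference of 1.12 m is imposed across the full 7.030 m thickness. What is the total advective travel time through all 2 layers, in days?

40.1

With flow normal to the layers, continuity requires the same specific discharge q through every layer.
Σ(b_i/K_i) = 3.41/0.533 + 3.62/0.0917 = 45.87 d.
q = Δh / Σ(b_i/K_i) = 1.12 / 45.87 = 0.02441 m/day.
In each layer the seepage velocity is v_i = q/n_i, so the layer transit time is t_i = b_i·n_i / q:
  layer 1 (weathered basalt): t_1 = 3.41 × 0.16 / 0.02441 = 22.35 d
  layer 2 (silt): t_2 = 3.62 × 0.12 / 0.02441 = 17.79 d
Total t = Σ t_i = 40.14 days.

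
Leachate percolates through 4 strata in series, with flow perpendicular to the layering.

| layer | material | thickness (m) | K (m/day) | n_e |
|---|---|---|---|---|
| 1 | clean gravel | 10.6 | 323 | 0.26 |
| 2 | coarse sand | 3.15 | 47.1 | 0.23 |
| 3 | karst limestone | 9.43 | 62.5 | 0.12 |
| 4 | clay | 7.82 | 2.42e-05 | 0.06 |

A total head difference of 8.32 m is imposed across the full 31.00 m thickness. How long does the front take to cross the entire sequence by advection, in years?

540

With flow normal to the layers, continuity requires the same specific discharge q through every layer.
Σ(b_i/K_i) = 10.6/323 + 3.15/47.1 + 9.43/62.5 + 7.82/2.42e-05 = 3.231e+05 d.
q = Δh / Σ(b_i/K_i) = 8.32 / 3.231e+05 = 2.575e-05 m/day.
In each layer the seepage velocity is v_i = q/n_i, so the layer transit time is t_i = b_i·n_i / q:
  layer 1 (clean gravel): t_1 = 10.6 × 0.26 / 2.575e-05 = 1.070e+05 d
  layer 2 (coarse sand): t_2 = 3.15 × 0.23 / 2.575e-05 = 28139 d
  layer 3 (karst limestone): t_3 = 9.43 × 0.12 / 2.575e-05 = 43950 d
  layer 4 (clay): t_4 = 7.82 × 0.06 / 2.575e-05 = 18223 d
Total t = Σ t_i = 1.974e+05 days = 540.3 years.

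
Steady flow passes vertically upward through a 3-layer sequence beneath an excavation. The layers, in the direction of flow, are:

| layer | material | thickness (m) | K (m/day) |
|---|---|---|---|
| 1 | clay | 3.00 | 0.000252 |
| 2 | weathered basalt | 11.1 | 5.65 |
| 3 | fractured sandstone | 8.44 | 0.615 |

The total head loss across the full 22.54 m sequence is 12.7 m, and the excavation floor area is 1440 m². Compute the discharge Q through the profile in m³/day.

1.53

Flow is perpendicular to layering, so the layers act in series and the equivalent K is the thickness-weighted harmonic mean.
Total thickness L = 3.00 + 11.1 + 8.44 = 22.54 m.
Σ(b_i/K_i) = 3.00/0.000252 + 11.1/5.65 + 8.44/0.615 = 11920 d.
K_eq = L / Σ(b_i/K_i) = 22.54 / 11920 = 0.001891 m/day.
Q = K_eq · A · (Δh/L) = 0.001891 × 1440 × (12.7/22.54) = 1.534 m³/day.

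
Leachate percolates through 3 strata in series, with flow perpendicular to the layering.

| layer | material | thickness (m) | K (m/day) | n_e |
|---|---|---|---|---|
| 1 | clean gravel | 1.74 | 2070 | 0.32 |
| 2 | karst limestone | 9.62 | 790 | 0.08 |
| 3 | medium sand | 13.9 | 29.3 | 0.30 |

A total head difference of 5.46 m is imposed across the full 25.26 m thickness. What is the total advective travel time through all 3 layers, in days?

With flow normal to the layers, continuity requires the same specific discharge q through every layer.
Σ(b_i/K_i) = 1.74/2070 + 9.62/790 + 13.9/29.3 = 0.4874 d.
q = Δh / Σ(b_i/K_i) = 5.46 / 0.4874 = 11.20 m/day.
In each layer the seepage velocity is v_i = q/n_i, so the layer transit time is t_i = b_i·n_i / q:
  layer 1 (clean gravel): t_1 = 1.74 × 0.32 / 11.20 = 0.04971 d
  layer 2 (karst limestone): t_2 = 9.62 × 0.08 / 11.20 = 0.06870 d
  layer 3 (medium sand): t_3 = 13.9 × 0.30 / 11.20 = 0.3723 d
Total t = Σ t_i = 0.4907 days.

0.491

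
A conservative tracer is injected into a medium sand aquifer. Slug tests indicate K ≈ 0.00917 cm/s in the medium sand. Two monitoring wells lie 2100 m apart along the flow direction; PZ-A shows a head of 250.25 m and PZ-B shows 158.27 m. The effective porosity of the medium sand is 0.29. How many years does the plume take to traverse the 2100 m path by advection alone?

4.80

Convert K: 0.00917 cm/s × 864 = 7.923 m/day.
Hydraulic gradient i = (250.25 − 158.27) / 2100 = 91.98 / 2100 = 0.04380.
Darcy flux q = K · i = 7.923 × 0.04380 = 0.3470 m/day.
Seepage velocity v = q / n_e = 0.3470 / 0.29 = 1.197 m/day.
Travel time t = L / v = 2100 / 1.197 = 1755 days = 4.805 years.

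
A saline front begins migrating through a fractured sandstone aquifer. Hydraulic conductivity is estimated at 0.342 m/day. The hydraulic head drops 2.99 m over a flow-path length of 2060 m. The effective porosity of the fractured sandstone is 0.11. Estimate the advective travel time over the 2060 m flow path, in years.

1250

Hydraulic gradient i = Δh / L = 2.99 / 2060 = 0.001451.
Darcy flux q = K · i = 0.3420 × 0.001451 = 0.0004964 m/day.
Seepage velocity v = q / n_e = 0.0004964 / 0.11 = 0.004513 m/day.
Travel time t = L / v = 2060 / 0.004513 = 4.565e+05 days = 1250 years.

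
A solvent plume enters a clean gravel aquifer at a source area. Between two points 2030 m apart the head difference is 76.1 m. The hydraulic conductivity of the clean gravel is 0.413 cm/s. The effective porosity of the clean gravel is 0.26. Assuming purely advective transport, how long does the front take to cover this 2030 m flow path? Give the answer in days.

Convert K: 0.413 cm/s × 864 = 356.8 m/day.
Hydraulic gradient i = Δh / L = 76.1 / 2030 = 0.03749.
Darcy flux q = K · i = 356.8 × 0.03749 = 13.38 m/day.
Seepage velocity v = q / n_e = 13.38 / 0.26 = 51.45 m/day.
Travel time t = L / v = 2030 / 51.45 = 39.46 days.

39.5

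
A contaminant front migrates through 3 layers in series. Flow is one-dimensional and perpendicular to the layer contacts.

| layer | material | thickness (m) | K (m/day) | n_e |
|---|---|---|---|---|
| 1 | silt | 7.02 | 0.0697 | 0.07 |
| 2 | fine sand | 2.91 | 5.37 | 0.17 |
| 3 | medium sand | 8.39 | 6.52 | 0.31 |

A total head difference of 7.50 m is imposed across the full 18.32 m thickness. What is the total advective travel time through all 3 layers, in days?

With flow normal to the layers, continuity requires the same specific discharge q through every layer.
Σ(b_i/K_i) = 7.02/0.0697 + 2.91/5.37 + 8.39/6.52 = 102.5 d.
q = Δh / Σ(b_i/K_i) = 7.50 / 102.5 = 0.07314 m/day.
In each layer the seepage velocity is v_i = q/n_i, so the layer transit time is t_i = b_i·n_i / q:
  layer 1 (silt): t_1 = 7.02 × 0.07 / 0.07314 = 6.719 d
  layer 2 (fine sand): t_2 = 2.91 × 0.17 / 0.07314 = 6.764 d
  layer 3 (medium sand): t_3 = 8.39 × 0.31 / 0.07314 = 35.56 d
Total t = Σ t_i = 49.04 days.

49.0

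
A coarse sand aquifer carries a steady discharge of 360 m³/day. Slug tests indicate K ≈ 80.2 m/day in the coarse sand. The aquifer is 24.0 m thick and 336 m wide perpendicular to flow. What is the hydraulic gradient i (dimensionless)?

0.000557

Cross-sectional area A = 336 × 24.0 = 8064 m².
From Q = K·A·i, i = Q / (K·A) = 360 / (80.20 × 8064) = 0.0005566.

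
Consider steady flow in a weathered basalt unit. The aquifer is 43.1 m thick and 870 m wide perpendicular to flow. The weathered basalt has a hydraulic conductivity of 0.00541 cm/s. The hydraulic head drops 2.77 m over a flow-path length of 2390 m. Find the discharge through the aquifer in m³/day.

203

Convert K: 0.00541 cm/s × 864 = 4.674 m/day.
Cross-sectional area A = 870 × 43.1 = 37497 m².
Hydraulic gradient i = Δh / L = 2.77 / 2390 = 0.001159.
Darcy's law: Q = K · A · i = 4.674 × 37497 × 0.001159 = 203.1 m³/day.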